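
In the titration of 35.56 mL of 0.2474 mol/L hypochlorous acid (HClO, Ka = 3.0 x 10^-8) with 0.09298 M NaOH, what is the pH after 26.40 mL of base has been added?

7.11

Initial n(HClO) = 0.2474 x 0.03556 = 0.008798 mol.
n(NaOH) added = 0.09298 x 0.02640 = 0.002455 mol, converting that many moles of HClO to ClO-.
Remaining n(HClO) = 0.006343 mol; n(ClO-) = 0.002455 mol.
By Henderson-Hasselbalch, pH = pKa + log([A^-]/[HA]) = 7.52 + log(0.002455/0.006343) = 7.52 + (-0.41) = 7.11.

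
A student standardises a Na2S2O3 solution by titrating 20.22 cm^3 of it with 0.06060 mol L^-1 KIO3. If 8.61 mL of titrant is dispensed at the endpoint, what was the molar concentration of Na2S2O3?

0.155 M

n(KIO3) = 0.06060 x 0.008610 = 0.0005218 mol.
From the balanced equation, 1 mol KIO3 reacts with 6 mol Na2S2O3, so n(Na2S2O3) = 0.0005218 x 6/1 = 0.003131 mol.
[Na2S2O3] = 0.003131 / 0.02022 L = 0.155 M.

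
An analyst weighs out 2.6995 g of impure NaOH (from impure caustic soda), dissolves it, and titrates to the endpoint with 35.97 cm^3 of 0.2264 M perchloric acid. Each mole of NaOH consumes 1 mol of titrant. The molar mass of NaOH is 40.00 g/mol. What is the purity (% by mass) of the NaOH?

12.1%

n(HClO4) = 0.2264 x 0.03597 = 0.008144 mol.
n(NaOH) = 0.008144 / 1 = 0.008144 mol.
mass of NaOH = 0.008144 x 40.00 = 0.3257 g.
% purity = 0.3257 / 2.6995 x 100 = 12.1%.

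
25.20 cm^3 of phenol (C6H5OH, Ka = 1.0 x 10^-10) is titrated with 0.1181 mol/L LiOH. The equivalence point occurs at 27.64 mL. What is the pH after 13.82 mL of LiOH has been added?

10.00

13.82 mL is exactly half the equivalence volume (27.64/2), i.e. the half-equivalence point.
There, n(HA) = n(A^-), so pH = pKa = -log(1.0 x 10^-10) = 10.00.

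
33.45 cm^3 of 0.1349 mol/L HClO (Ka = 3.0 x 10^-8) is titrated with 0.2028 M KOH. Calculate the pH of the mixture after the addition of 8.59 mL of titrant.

7.32

Initial n(HClO) = 0.1349 x 0.03345 = 0.004512 mol.
n(KOH) added = 0.2028 x 0.008590 = 0.001742 mol, converting that many moles of HClO to ClO-.
Remaining n(HClO) = 0.002770 mol; n(ClO-) = 0.001742 mol.
By Henderson-Hasselbalch, pH = pKa + log([A^-]/[HA]) = 7.52 + log(0.001742/0.002770) = 7.52 + (-0.20) = 7.32.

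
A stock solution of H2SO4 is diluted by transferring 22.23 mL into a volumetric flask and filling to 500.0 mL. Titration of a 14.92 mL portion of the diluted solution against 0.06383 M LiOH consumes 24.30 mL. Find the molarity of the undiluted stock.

1.17 M

n(LiOH) = 0.06383 x 0.02430 = 0.001551 mol.
n(H2SO4) in the aliquot = 0.001551 x 1/2 = 0.0007755 mol.
[diluted H2SO4] = 0.0007755 / 0.01492 = 0.05198 M.
Dilution factor = 500.0/22.23 = 22.49, so [stock] = 0.05198 x 22.49 = 1.17 M.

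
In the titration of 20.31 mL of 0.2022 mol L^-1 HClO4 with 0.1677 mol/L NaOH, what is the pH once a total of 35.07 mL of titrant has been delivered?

n(acid) = 0.2022 x 0.02031 = 0.004107 mol; n(NaOH) added = 0.1677 x 0.03507 = 0.005881 mol.
Base is in excess by 0.005881 - 0.004107 = 0.001775 mol in a total volume of 0.05538 L.
[OH^-] = 0.001775/0.05538 = 0.03204 M, so pOH = 1.49 and pH = 14.00 - 1.49 = 12.51.

12.51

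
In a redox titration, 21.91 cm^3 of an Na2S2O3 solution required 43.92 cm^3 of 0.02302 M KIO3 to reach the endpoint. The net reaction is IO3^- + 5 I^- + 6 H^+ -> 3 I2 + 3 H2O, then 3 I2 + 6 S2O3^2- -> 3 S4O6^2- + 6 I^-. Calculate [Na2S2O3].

0.277 M

n(KIO3) = 0.02302 x 0.04392 = 0.001011 mol.
From the balanced equation, 1 mol KIO3 reacts with 6 mol Na2S2O3, so n(Na2S2O3) = 0.001011 x 6/1 = 0.006066 mol.
[Na2S2O3] = 0.006066 / 0.02191 L = 0.277 M.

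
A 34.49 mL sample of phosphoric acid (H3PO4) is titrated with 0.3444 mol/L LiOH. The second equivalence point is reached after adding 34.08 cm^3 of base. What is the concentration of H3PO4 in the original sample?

n(LiOH) = 0.3444 x 0.03408 = 0.01174 mol.
At the second equivalence point, 2 mol OH^- react per mol H3PO4, so n(H3PO4) = 0.01174 / 2 = 0.005869 mol.
[H3PO4] = 0.005869 / 0.03449 L = 0.170 M.

0.170 M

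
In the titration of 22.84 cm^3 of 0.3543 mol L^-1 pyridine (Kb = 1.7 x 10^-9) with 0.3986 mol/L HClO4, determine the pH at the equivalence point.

2.98

n(C5H5N) = 0.3543 x 0.02284 = 0.008092 mol; V(HClO4) at equivalence = 0.008092/0.3986 = 0.02030 L.
At equivalence the base is fully converted to C5H5NH+; total volume = 0.04314 L, so [C5H5NH+] = 0.008092/0.04314 = 0.1876 M.
Ka(C5H5NH+) = Kw/Kb = 1.0e-14 / 1.7 x 10^-9 = 5.88e-6.
[H^+] = sqrt(Ka x [C5H5NH+]) = sqrt(5.88e-6 x 0.1876) = 0.00105 M.
pH = -log(0.00105) = 2.98.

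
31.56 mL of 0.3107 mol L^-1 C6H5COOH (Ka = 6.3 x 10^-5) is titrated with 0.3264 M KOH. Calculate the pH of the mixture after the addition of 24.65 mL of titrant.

4.86

Initial n(C6H5COOH) = 0.3107 x 0.03156 = 0.009806 mol.
n(KOH) added = 0.3264 x 0.02465 = 0.008046 mol, converting that many moles of C6H5COOH to C6H5COO-.
Remaining n(C6H5COOH) = 0.001760 mol; n(C6H5COO-) = 0.008046 mol.
By Henderson-Hasselbalch, pH = pKa + log([A^-]/[HA]) = 4.20 + log(0.008046/0.001760) = 4.20 + (+0.66) = 4.86.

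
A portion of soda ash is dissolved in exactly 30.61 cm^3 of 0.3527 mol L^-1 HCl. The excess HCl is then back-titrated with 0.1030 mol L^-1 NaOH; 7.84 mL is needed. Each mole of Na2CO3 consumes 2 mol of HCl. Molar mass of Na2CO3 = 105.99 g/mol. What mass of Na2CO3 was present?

Total n(HCl) added = 0.3527 x 0.03061 = 0.01080 mol.
n(NaOH) used = 0.1030 x 0.007840 = 0.0008075 mol, which equals the excess n(HCl).
So n(HCl) consumed by the sample = 0.01080 - 0.0008075 = 0.009989 mol.
n(Na2CO3) = 0.009989 / 2 = 0.004994 mol.
mass = 0.004994 mol x 105.99 g/mol = 0.529 g.

0.529 g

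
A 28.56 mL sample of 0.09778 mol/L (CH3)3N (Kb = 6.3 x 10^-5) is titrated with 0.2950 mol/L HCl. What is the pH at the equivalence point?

n((CH3)3N) = 0.09778 x 0.02856 = 0.002793 mol; V(HCl) at equivalence = 0.002793/0.2950 = 0.009466 L.
At equivalence the base is fully converted to (CH3)3NH+; total volume = 0.03803 L, so [(CH3)3NH+] = 0.002793/0.03803 = 0.07344 M.
Ka((CH3)3NH+) = Kw/Kb = 1.0e-14 / 6.3 x 10^-5 = 1.59e-10.
[H^+] = sqrt(Ka x [(CH3)3NH+]) = sqrt(1.59e-10 x 0.07344) = 3.41e-6 M.
pH = -log(3.41e-6) = 5.47.

5.47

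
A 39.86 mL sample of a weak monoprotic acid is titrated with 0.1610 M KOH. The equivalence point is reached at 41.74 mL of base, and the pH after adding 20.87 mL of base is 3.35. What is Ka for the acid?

4.5 x 10^-4

20.87 mL is half of the equivalence volume, so this is the half-equivalence point where [HA] = [A^-].
At half-equivalence pH = pKa, so pKa = 3.35.
Ka = 10^(-3.35) = 4.5 x 10^-4.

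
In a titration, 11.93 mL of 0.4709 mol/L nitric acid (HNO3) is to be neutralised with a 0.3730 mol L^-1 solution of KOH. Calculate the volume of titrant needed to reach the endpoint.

15.1 mL

n(HNO3) = 0.4709 mol/L x 0.01193 L = 0.005618 mol.
At equivalence n(KOH) = n(HNO3) = 0.005618 mol.
V(KOH) = 0.005618 / 0.3730 = 0.01506 L = 15.1 mL.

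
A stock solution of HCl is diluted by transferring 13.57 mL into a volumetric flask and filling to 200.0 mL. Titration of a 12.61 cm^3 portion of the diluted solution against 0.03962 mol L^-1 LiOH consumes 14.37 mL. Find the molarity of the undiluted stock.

n(LiOH) = 0.03962 x 0.01437 = 0.0005693 mol.
n(HCl) in the aliquot = 0.0005693 mol.
[diluted HCl] = 0.0005693 / 0.01261 = 0.04515 M.
Dilution factor = 200.0/13.57 = 14.74, so [stock] = 0.04515 x 14.74 = 0.665 M.

0.665 M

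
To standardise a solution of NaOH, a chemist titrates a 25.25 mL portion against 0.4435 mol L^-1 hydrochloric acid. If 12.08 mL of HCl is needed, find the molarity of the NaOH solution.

0.212 M

n(HCl) delivered = 0.4435 x 0.01208 = 0.005357 mol.
For a 1:1 reaction, n(NaOH) = 0.005357 mol.
[NaOH] = 0.005357 mol / 0.02525 L = 0.212 M.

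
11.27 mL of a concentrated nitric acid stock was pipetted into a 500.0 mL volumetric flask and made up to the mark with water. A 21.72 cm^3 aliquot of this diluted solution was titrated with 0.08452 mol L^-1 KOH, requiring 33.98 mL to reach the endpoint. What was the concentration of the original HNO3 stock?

n(KOH) = 0.08452 x 0.03398 = 0.002872 mol.
n(HNO3) in the aliquot = 0.002872 mol.
[diluted HNO3] = 0.002872 / 0.02172 = 0.1322 M.
Dilution factor = 500.0/11.27 = 44.37, so [stock] = 0.1322 x 44.37 = 5.87 M.

5.87 M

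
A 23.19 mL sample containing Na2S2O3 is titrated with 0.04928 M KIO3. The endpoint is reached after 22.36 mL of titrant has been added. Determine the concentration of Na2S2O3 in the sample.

0.285 M

n(KIO3) = 0.04928 x 0.02236 = 0.001102 mol.
From the balanced equation, 1 mol KIO3 reacts with 6 mol Na2S2O3, so n(Na2S2O3) = 0.001102 x 6/1 = 0.006611 mol.
[Na2S2O3] = 0.006611 / 0.02319 L = 0.285 M.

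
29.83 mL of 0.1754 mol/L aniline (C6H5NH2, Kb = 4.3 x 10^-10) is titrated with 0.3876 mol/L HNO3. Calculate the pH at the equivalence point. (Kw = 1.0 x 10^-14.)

n(C6H5NH2) = 0.1754 x 0.02983 = 0.005232 mol; V(HNO3) at equivalence = 0.005232/0.3876 = 0.01350 L.
At equivalence the base is fully converted to C6H5NH3+; total volume = 0.04333 L, so [C6H5NH3+] = 0.005232/0.04333 = 0.1208 M.
Ka(C6H5NH3+) = Kw/Kb = 1.0e-14 / 4.3 x 10^-10 = 2.33e-5.
[H^+] = sqrt(Ka x [C6H5NH3+]) = sqrt(2.33e-5 x 0.1208) = 0.00168 M.
pH = -log(0.00168) = 2.78.

2.78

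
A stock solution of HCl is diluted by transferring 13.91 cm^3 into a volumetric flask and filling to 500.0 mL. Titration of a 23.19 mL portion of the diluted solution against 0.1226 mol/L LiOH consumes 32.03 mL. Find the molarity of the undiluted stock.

6.09 M

n(LiOH) = 0.1226 x 0.03203 = 0.003927 mol.
n(HCl) in the aliquot = 0.003927 mol.
[diluted HCl] = 0.003927 / 0.02319 = 0.1693 M.
Dilution factor = 500.0/13.91 = 35.95, so [stock] = 0.1693 x 35.95 = 6.09 M.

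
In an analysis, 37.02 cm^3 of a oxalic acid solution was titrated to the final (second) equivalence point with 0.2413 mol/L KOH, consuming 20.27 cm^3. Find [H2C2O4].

0.0661 M

n(KOH) = 0.2413 x 0.02027 = 0.004891 mol.
At the final (second) equivalence point, 2 mol OH^- react per mol H2C2O4, so n(H2C2O4) = 0.004891 / 2 = 0.002446 mol.
[H2C2O4] = 0.002446 / 0.03702 L = 0.0661 M.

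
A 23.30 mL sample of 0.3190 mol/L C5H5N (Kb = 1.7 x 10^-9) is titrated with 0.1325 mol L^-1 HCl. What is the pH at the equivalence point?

n(C5H5N) = 0.3190 x 0.02330 = 0.007433 mol; V(HCl) at equivalence = 0.007433/0.1325 = 0.05610 L.
At equivalence the base is fully converted to C5H5NH+; total volume = 0.07940 L, so [C5H5NH+] = 0.007433/0.07940 = 0.09362 M.
Ka(C5H5NH+) = Kw/Kb = 1.0e-14 / 1.7 x 10^-9 = 5.88e-6.
[H^+] = sqrt(Ka x [C5H5NH+]) = sqrt(5.88e-6 x 0.09362) = 0.000742 M.
pH = -log(0.000742) = 3.13.

3.13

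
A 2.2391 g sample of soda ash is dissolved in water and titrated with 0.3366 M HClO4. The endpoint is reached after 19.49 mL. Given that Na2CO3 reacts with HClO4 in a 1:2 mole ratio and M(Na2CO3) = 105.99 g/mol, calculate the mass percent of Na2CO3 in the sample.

15.5%

n(HClO4) = 0.3366 x 0.01949 = 0.006560 mol.
n(Na2CO3) = 0.006560 / 2 = 0.003280 mol.
mass of Na2CO3 = 0.003280 x 105.99 = 0.3477 g.
% purity = 0.3477 / 2.2391 x 100 = 15.5%.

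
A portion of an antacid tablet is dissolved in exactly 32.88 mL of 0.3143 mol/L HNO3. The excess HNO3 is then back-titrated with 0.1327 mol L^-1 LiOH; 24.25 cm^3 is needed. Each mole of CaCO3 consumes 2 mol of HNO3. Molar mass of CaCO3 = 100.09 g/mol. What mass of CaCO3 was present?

0.356 g

Total n(HNO3) added = 0.3143 x 0.03288 = 0.01033 mol.
n(LiOH) used = 0.1327 x 0.02425 = 0.003218 mol, which equals the excess n(HNO3).
So n(HNO3) consumed by the sample = 0.01033 - 0.003218 = 0.007116 mol.
n(CaCO3) = 0.007116 / 2 = 0.003558 mol.
mass = 0.003558 mol x 100.09 g/mol = 0.356 g.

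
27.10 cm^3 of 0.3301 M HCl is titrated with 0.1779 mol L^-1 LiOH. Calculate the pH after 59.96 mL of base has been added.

12.30

n(acid) = 0.3301 x 0.02710 = 0.008946 mol; n(LiOH) added = 0.1779 x 0.05996 = 0.01067 mol.
Base is in excess by 0.01067 - 0.008946 = 0.001721 mol in a total volume of 0.08706 L.
[OH^-] = 0.001721/0.08706 = 0.01977 M, so pOH = 1.70 and pH = 14.00 - 1.70 = 12.30.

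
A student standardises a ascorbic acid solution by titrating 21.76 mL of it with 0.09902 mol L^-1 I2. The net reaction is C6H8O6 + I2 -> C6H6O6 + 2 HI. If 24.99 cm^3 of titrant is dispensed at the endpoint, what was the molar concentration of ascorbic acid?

0.114 M

n(I2) = 0.09902 x 0.02499 = 0.002475 mol.
From the balanced equation, 1 mol I2 reacts with 1 mol ascorbic acid, so n(ascorbic acid) = 0.002475 x 1/1 = 0.002475 mol.
[ascorbic acid] = 0.002475 / 0.02176 L = 0.114 M.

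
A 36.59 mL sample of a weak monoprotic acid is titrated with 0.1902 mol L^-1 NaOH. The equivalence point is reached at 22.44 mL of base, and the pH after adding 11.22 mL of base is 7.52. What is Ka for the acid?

11.22 mL is half of the equivalence volume, so this is the half-equivalence point where [HA] = [A^-].
At half-equivalence pH = pKa, so pKa = 7.52.
Ka = 10^(-7.52) = 3.0 x 10^-8.

3.0 x 10^-8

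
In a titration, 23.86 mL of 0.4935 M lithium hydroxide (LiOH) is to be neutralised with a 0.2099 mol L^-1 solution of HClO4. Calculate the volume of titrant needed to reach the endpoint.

n(LiOH) = 0.4935 mol/L x 0.02386 L = 0.01177 mol.
At equivalence n(HClO4) = n(LiOH) = 0.01177 mol.
V(HClO4) = 0.01177 / 0.2099 = 0.05610 L = 56.1 mL.

56.1 mL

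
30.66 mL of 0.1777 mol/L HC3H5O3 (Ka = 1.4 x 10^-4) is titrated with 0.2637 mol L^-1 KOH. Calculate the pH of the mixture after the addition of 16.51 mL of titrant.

4.45

Initial n(HC3H5O3) = 0.1777 x 0.03066 = 0.005448 mol.
n(KOH) added = 0.2637 x 0.01651 = 0.004354 mol, converting that many moles of HC3H5O3 to C3H5O3-.
Remaining n(HC3H5O3) = 0.001095 mol; n(C3H5O3-) = 0.004354 mol.
By Henderson-Hasselbalch, pH = pKa + log([A^-]/[HA]) = 3.85 + log(0.004354/0.001095) = 3.85 + (+0.60) = 4.45.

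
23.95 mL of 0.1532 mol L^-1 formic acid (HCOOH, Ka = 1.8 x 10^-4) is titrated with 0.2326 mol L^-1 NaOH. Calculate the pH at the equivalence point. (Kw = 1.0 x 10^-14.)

8.36

n(HCOOH) = 0.1532 x 0.02395 = 0.003669 mol; V(NaOH) at equivalence = 0.003669/0.2326 = 0.01577 L.
At equivalence all the acid is converted to HCOO-; total volume = 0.02395 + 0.01577 = 0.03972 L, so [HCOO-] = 0.003669/0.03972 = 0.09236 M.
Kb = Kw/Ka = 1.0e-14 / 1.8 x 10^-4 = 5.56e-11.
[OH^-] = sqrt(Kb x [HCOO-]) = sqrt(5.56e-11 x 0.09236) = 2.27e-6 M.
pOH = 5.64, so pH = 14.00 - 5.64 = 8.36.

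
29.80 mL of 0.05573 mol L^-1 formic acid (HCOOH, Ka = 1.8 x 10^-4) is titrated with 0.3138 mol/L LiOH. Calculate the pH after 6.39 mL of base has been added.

11.98

n(acid) = 0.05573 x 0.02980 = 0.001661 mol; n(LiOH) added = 0.3138 x 0.006390 = 0.002005 mol.
Base is in excess by 0.002005 - 0.001661 = 0.0003444 mol in a total volume of 0.03619 L.
[OH^-] = 0.0003444/0.03619 = 0.009517 M, so pOH = 2.02 and pH = 14.00 - 2.02 = 11.98.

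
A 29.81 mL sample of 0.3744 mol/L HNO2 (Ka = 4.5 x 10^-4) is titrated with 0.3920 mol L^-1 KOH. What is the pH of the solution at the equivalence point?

8.31

n(HNO2) = 0.3744 x 0.02981 = 0.01116 mol; V(KOH) at equivalence = 0.01116/0.3920 = 0.02847 L.
At equivalence all the acid is converted to NO2-; total volume = 0.02981 + 0.02847 = 0.05828 L, so [NO2-] = 0.01116/0.05828 = 0.1915 M.
Kb = Kw/Ka = 1.0e-14 / 4.5 x 10^-4 = 2.22e-11.
[OH^-] = sqrt(Kb x [NO2-]) = sqrt(2.22e-11 x 0.1915) = 2.06e-6 M.
pOH = 5.69, so pH = 14.00 - 5.69 = 8.31.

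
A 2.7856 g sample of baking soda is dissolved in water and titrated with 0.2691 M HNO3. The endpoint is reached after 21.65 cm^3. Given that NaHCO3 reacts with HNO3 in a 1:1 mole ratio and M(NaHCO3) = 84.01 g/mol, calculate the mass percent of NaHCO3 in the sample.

n(HNO3) = 0.2691 x 0.02165 = 0.005826 mol.
n(NaHCO3) = 0.005826 / 1 = 0.005826 mol.
mass of NaHCO3 = 0.005826 x 84.01 = 0.4894 g.
% purity = 0.4894 / 2.7856 x 100 = 17.6%.

17.6%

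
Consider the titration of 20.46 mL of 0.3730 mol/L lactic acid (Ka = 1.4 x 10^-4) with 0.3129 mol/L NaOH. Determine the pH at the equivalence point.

8.54

n(HC3H5O3) = 0.3730 x 0.02046 = 0.007632 mol; V(NaOH) at equivalence = 0.007632/0.3129 = 0.02439 L.
At equivalence all the acid is converted to C3H5O3-; total volume = 0.02046 + 0.02439 = 0.04485 L, so [C3H5O3-] = 0.007632/0.04485 = 0.1702 M.
Kb = Kw/Ka = 1.0e-14 / 1.4 x 10^-4 = 7.14e-11.
[OH^-] = sqrt(Kb x [C3H5O3-]) = sqrt(7.14e-11 x 0.1702) = 3.49e-6 M.
pOH = 5.46, so pH = 14.00 - 5.46 = 8.54.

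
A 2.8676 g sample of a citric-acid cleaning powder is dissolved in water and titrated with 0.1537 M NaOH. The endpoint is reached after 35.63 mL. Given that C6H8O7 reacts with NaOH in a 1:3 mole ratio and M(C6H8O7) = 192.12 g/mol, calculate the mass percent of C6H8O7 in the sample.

n(NaOH) = 0.1537 x 0.03563 = 0.005476 mol.
n(C6H8O7) = 0.005476 / 3 = 0.001825 mol.
mass of C6H8O7 = 0.001825 x 192.12 = 0.3507 g.
% purity = 0.3507 / 2.8676 x 100 = 12.2%.

12.2%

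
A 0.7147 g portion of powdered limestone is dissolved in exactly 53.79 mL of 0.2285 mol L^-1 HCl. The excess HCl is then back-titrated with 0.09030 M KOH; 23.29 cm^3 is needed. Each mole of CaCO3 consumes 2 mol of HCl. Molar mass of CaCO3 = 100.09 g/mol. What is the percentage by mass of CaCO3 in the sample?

Total n(HCl) added = 0.2285 x 0.05379 = 0.01229 mol.
n(KOH) used = 0.09030 x 0.02329 = 0.002103 mol, which equals the excess n(HCl).
So n(HCl) consumed by the sample = 0.01229 - 0.002103 = 0.01019 mol.
n(CaCO3) = 0.01019 / 2 = 0.005094 mol.
mass CaCO3 = 0.005094 x 100.09 = 0.5099 g, so %CaCO3 = 0.5099/0.7147 x 100 = 71.3%.

71.3%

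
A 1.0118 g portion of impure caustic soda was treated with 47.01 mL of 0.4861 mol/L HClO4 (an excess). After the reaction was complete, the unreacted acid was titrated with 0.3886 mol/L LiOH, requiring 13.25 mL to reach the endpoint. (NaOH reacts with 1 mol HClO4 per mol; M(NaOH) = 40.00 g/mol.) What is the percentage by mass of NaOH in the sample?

Total n(HClO4) added = 0.4861 x 0.04701 = 0.02285 mol.
n(LiOH) used = 0.3886 x 0.01325 = 0.005149 mol, which equals the excess n(HClO4).
So n(HClO4) consumed by the sample = 0.02285 - 0.005149 = 0.01770 mol.
n(NaOH) = 0.01770 / 1 = 0.01770 mol.
mass NaOH = 0.01770 x 40.00 = 0.7081 g, so %NaOH = 0.7081/1.0118 x 100 = 70.0%.

70.0%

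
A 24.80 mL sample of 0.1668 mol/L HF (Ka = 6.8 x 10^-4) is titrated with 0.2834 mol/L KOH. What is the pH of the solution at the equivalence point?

8.09

n(HF) = 0.1668 x 0.02480 = 0.004137 mol; V(KOH) at equivalence = 0.004137/0.2834 = 0.01460 L.
At equivalence all the acid is converted to F-; total volume = 0.02480 + 0.01460 = 0.03940 L, so [F-] = 0.004137/0.03940 = 0.1050 M.
Kb = Kw/Ka = 1.0e-14 / 6.8 x 10^-4 = 1.47e-11.
[OH^-] = sqrt(Kb x [F-]) = sqrt(1.47e-11 x 0.1050) = 1.24e-6 M.
pOH = 5.91, so pH = 14.00 - 5.91 = 8.09.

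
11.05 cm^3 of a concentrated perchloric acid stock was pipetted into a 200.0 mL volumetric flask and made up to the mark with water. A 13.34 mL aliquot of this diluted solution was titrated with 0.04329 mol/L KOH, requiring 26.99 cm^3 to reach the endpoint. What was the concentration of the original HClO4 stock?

1.59 M

n(KOH) = 0.04329 x 0.02699 = 0.001168 mol.
n(HClO4) in the aliquot = 0.001168 mol.
[diluted HClO4] = 0.001168 / 0.01334 = 0.08759 M.
Dilution factor = 200.0/11.05 = 18.10, so [stock] = 0.08759 x 18.10 = 1.59 M.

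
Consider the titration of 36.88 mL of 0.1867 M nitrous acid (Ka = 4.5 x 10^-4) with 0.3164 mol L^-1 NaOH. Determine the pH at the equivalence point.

n(HNO2) = 0.1867 x 0.03688 = 0.006885 mol; V(NaOH) at equivalence = 0.006885/0.3164 = 0.02176 L.
At equivalence all the acid is converted to NO2-; total volume = 0.03688 + 0.02176 = 0.05864 L, so [NO2-] = 0.006885/0.05864 = 0.1174 M.
Kb = Kw/Ka = 1.0e-14 / 4.5 x 10^-4 = 2.22e-11.
[OH^-] = sqrt(Kb x [NO2-]) = sqrt(2.22e-11 x 0.1174) = 1.62e-6 M.
pOH = 5.79, so pH = 14.00 - 5.79 = 8.21.

8.21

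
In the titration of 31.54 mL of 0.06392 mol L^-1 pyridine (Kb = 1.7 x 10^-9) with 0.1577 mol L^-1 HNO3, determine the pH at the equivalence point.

3.29

n(C5H5N) = 0.06392 x 0.03154 = 0.002016 mol; V(HNO3) at equivalence = 0.002016/0.1577 = 0.01278 L.
At equivalence the base is fully converted to C5H5NH+; total volume = 0.04432 L, so [C5H5NH+] = 0.002016/0.04432 = 0.04548 M.
Ka(C5H5NH+) = Kw/Kb = 1.0e-14 / 1.7 x 10^-9 = 5.88e-6.
[H^+] = sqrt(Ka x [C5H5NH+]) = sqrt(5.88e-6 x 0.04548) = 0.000517 M.
pH = -log(0.000517) = 3.29.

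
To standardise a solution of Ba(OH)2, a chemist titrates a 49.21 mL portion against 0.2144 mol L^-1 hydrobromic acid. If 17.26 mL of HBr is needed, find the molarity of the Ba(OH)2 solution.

n(HBr) delivered = 0.2144 x 0.01726 = 0.003701 mol.
The reaction is 1 Ba(OH)2 + 2 HBr, so n(Ba(OH)2) = 0.003701 x 1/2 = 0.001850 mol.
[Ba(OH)2] = 0.001850 mol / 0.04921 L = 0.0376 M.

0.0376 M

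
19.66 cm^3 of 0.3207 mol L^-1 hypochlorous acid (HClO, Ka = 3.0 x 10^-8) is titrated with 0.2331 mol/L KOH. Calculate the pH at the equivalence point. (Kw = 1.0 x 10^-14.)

n(HClO) = 0.3207 x 0.01966 = 0.006305 mol; V(KOH) at equivalence = 0.006305/0.2331 = 0.02705 L.
At equivalence all the acid is converted to ClO-; total volume = 0.01966 + 0.02705 = 0.04671 L, so [ClO-] = 0.006305/0.04671 = 0.1350 M.
Kb = Kw/Ka = 1.0e-14 / 3.0 x 10^-8 = 3.33e-7.
[OH^-] = sqrt(Kb x [ClO-]) = sqrt(3.33e-7 x 0.1350) = 0.000212 M.
pOH = 3.67, so pH = 14.00 - 3.67 = 10.33.

10.33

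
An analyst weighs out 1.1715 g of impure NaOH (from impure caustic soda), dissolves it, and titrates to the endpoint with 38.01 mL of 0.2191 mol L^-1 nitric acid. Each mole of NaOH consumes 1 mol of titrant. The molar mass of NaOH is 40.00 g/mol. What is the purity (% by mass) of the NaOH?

28.4%

n(HNO3) = 0.2191 x 0.03801 = 0.008328 mol.
n(NaOH) = 0.008328 / 1 = 0.008328 mol.
mass of NaOH = 0.008328 x 40.00 = 0.3331 g.
% purity = 0.3331 / 1.1715 x 100 = 28.4%.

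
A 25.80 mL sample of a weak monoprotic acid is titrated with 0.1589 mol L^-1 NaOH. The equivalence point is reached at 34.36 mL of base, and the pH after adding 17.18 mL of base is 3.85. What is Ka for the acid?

17.18 mL is half of the equivalence volume, so this is the half-equivalence point where [HA] = [A^-].
At half-equivalence pH = pKa, so pKa = 3.85.
Ka = 10^(-3.85) = 1.4 x 10^-4.

1.4 x 10^-4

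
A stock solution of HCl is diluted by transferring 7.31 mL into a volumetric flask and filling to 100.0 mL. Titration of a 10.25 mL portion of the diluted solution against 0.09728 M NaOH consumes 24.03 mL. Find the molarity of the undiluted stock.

n(NaOH) = 0.09728 x 0.02403 = 0.002338 mol.
n(HCl) in the aliquot = 0.002338 mol.
[diluted HCl] = 0.002338 / 0.01025 = 0.2281 M.
Dilution factor = 100.0/7.310 = 13.68, so [stock] = 0.2281 x 13.68 = 3.12 M.

3.12 M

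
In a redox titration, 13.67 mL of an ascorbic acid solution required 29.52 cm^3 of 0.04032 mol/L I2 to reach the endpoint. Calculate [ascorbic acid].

0.0871 M

n(I2) = 0.04032 x 0.02952 = 0.001190 mol.
From the balanced equation, 1 mol I2 reacts with 1 mol ascorbic acid, so n(ascorbic acid) = 0.001190 x 1/1 = 0.001190 mol.
[ascorbic acid] = 0.001190 / 0.01367 L = 0.0871 M.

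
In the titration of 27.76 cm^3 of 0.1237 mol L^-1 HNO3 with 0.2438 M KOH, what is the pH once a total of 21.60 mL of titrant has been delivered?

12.57

n(acid) = 0.1237 x 0.02776 = 0.003434 mol; n(KOH) added = 0.2438 x 0.02160 = 0.005266 mol.
Base is in excess by 0.005266 - 0.003434 = 0.001832 mol in a total volume of 0.04936 L.
[OH^-] = 0.001832/0.04936 = 0.03712 M, so pOH = 1.43 and pH = 14.00 - 1.43 = 12.57.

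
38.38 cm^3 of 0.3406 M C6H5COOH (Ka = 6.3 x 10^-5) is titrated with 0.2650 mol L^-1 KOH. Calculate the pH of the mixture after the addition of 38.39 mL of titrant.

Initial n(C6H5COOH) = 0.3406 x 0.03838 = 0.01307 mol.
n(KOH) added = 0.2650 x 0.03839 = 0.01017 mol, converting that many moles of C6H5COOH to C6H5COO-.
Remaining n(C6H5COOH) = 0.002899 mol; n(C6H5COO-) = 0.01017 mol.
By Henderson-Hasselbalch, pH = pKa + log([A^-]/[HA]) = 4.20 + log(0.01017/0.002899) = 4.20 + (+0.55) = 4.75.

4.75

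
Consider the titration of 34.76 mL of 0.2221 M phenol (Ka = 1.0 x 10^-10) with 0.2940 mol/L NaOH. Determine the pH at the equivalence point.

11.55

n(C6H5OH) = 0.2221 x 0.03476 = 0.007720 mol; V(NaOH) at equivalence = 0.007720/0.2940 = 0.02626 L.
At equivalence all the acid is converted to C6H5O-; total volume = 0.03476 + 0.02626 = 0.06102 L, so [C6H5O-] = 0.007720/0.06102 = 0.1265 M.
Kb = Kw/Ka = 1.0e-14 / 1.0 x 10^-10 = 0.000100.
[OH^-] = sqrt(Kb x [C6H5O-]) = sqrt(0.000100 x 0.1265) = 0.00356 M.
pOH = 2.45, so pH = 14.00 - 2.45 = 11.55.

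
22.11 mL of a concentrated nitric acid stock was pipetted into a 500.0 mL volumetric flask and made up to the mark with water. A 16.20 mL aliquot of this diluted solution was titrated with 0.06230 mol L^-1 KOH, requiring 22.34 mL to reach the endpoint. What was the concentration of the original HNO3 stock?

1.94 M

n(KOH) = 0.06230 x 0.02234 = 0.001392 mol.
n(HNO3) in the aliquot = 0.001392 mol.
[diluted HNO3] = 0.001392 / 0.01620 = 0.08591 M.
Dilution factor = 500.0/22.11 = 22.61, so [stock] = 0.08591 x 22.61 = 1.94 M.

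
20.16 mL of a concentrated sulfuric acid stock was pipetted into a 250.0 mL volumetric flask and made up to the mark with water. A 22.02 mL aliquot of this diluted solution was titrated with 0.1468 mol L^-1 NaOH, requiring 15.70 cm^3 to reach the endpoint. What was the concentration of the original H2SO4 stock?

n(NaOH) = 0.1468 x 0.01570 = 0.002305 mol.
n(H2SO4) in the aliquot = 0.002305 x 1/2 = 0.001152 mol.
[diluted H2SO4] = 0.001152 / 0.02202 = 0.05233 M.
Dilution factor = 250.0/20.16 = 12.40, so [stock] = 0.05233 x 12.40 = 0.649 M.

0.649 M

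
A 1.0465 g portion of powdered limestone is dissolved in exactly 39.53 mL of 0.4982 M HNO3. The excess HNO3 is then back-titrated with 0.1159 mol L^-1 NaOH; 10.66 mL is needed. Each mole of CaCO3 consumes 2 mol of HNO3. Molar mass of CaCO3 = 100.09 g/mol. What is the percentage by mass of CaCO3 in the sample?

88.3%

Total n(HNO3) added = 0.4982 x 0.03953 = 0.01969 mol.
n(NaOH) used = 0.1159 x 0.01066 = 0.001235 mol, which equals the excess n(HNO3).
So n(HNO3) consumed by the sample = 0.01969 - 0.001235 = 0.01846 mol.
n(CaCO3) = 0.01846 / 2 = 0.009229 mol.
mass CaCO3 = 0.009229 x 100.09 = 0.9237 g, so %CaCO3 = 0.9237/1.0465 x 100 = 88.3%.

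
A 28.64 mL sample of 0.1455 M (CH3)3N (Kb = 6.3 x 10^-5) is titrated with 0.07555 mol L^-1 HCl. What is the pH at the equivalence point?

n((CH3)3N) = 0.1455 x 0.02864 = 0.004167 mol; V(HCl) at equivalence = 0.004167/0.07555 = 0.05516 L.
At equivalence the base is fully converted to (CH3)3NH+; total volume = 0.08380 L, so [(CH3)3NH+] = 0.004167/0.08380 = 0.04973 M.
Ka((CH3)3NH+) = Kw/Kb = 1.0e-14 / 6.3 x 10^-5 = 1.59e-10.
[H^+] = sqrt(Ka x [(CH3)3NH+]) = sqrt(1.59e-10 x 0.04973) = 2.81e-6 M.
pH = -log(2.81e-6) = 5.55.

5.55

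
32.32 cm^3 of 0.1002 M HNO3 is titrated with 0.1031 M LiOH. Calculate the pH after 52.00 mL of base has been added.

n(acid) = 0.1002 x 0.03232 = 0.003238 mol; n(LiOH) added = 0.1031 x 0.05200 = 0.005361 mol.
Base is in excess by 0.005361 - 0.003238 = 0.002123 mol in a total volume of 0.08432 L.
[OH^-] = 0.002123/0.08432 = 0.02517 M, so pOH = 1.60 and pH = 14.00 - 1.60 = 12.40.

12.40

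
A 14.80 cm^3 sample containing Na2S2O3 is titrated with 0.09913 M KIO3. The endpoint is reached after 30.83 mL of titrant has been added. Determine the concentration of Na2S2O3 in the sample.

1.24 M

n(KIO3) = 0.09913 x 0.03083 = 0.003056 mol.
From the balanced equation, 1 mol KIO3 reacts with 6 mol Na2S2O3, so n(Na2S2O3) = 0.003056 x 6/1 = 0.01834 mol.
[Na2S2O3] = 0.01834 / 0.01480 L = 1.24 M.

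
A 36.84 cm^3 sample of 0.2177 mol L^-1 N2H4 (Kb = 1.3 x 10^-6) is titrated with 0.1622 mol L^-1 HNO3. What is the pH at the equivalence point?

4.57

n(N2H4) = 0.2177 x 0.03684 = 0.008020 mol; V(HNO3) at equivalence = 0.008020/0.1622 = 0.04945 L.
At equivalence the base is fully converted to N2H5+; total volume = 0.08629 L, so [N2H5+] = 0.008020/0.08629 = 0.09295 M.
Ka(N2H5+) = Kw/Kb = 1.0e-14 / 1.3 x 10^-6 = 7.69e-9.
[H^+] = sqrt(Ka x [N2H5+]) = sqrt(7.69e-9 x 0.09295) = 2.67e-5 M.
pH = -log(2.67e-5) = 4.57.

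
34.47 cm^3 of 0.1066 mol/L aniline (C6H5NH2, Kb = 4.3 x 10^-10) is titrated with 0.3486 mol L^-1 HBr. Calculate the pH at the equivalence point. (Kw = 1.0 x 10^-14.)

n(C6H5NH2) = 0.1066 x 0.03447 = 0.003675 mol; V(HBr) at equivalence = 0.003675/0.3486 = 0.01054 L.
At equivalence the base is fully converted to C6H5NH3+; total volume = 0.04501 L, so [C6H5NH3+] = 0.003675/0.04501 = 0.08164 M.
Ka(C6H5NH3+) = Kw/Kb = 1.0e-14 / 4.3 x 10^-10 = 2.33e-5.
[H^+] = sqrt(Ka x [C6H5NH3+]) = sqrt(2.33e-5 x 0.08164) = 0.00138 M.
pH = -log(0.00138) = 2.86.

2.86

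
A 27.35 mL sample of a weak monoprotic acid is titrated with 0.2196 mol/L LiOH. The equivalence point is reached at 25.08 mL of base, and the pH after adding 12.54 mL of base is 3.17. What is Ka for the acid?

12.54 mL is half of the equivalence volume, so this is the half-equivalence point where [HA] = [A^-].
At half-equivalence pH = pKa, so pKa = 3.17.
Ka = 10^(-3.17) = 6.8 x 10^-4.

6.8 x 10^-4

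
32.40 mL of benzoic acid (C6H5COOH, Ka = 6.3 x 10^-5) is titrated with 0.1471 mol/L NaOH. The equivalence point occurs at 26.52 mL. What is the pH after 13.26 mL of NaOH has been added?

13.26 mL is exactly half the equivalence volume (26.52/2), i.e. the half-equivalence point.
There, n(HA) = n(A^-), so pH = pKa = -log(6.3 x 10^-5) = 4.20.

4.20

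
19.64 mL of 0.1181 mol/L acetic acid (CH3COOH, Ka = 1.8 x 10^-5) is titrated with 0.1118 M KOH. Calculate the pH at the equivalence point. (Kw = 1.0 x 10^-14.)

8.75

n(CH3COOH) = 0.1181 x 0.01964 = 0.002319 mol; V(KOH) at equivalence = 0.002319/0.1118 = 0.02075 L.
At equivalence all the acid is converted to CH3COO-; total volume = 0.01964 + 0.02075 = 0.04039 L, so [CH3COO-] = 0.002319/0.04039 = 0.05743 M.
Kb = Kw/Ka = 1.0e-14 / 1.8 x 10^-5 = 5.56e-10.
[OH^-] = sqrt(Kb x [CH3COO-]) = sqrt(5.56e-10 x 0.05743) = 5.65e-6 M.
pOH = 5.25, so pH = 14.00 - 5.25 = 8.75.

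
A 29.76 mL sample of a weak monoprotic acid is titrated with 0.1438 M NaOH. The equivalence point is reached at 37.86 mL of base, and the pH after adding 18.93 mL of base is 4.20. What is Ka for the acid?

18.93 mL is half of the equivalence volume, so this is the half-equivalence point where [HA] = [A^-].
At half-equivalence pH = pKa, so pKa = 4.20.
Ka = 10^(-4.20) = 6.3 x 10^-5.

6.3 x 10^-5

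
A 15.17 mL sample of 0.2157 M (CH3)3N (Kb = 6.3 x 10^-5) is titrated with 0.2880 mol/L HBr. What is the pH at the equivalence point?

n((CH3)3N) = 0.2157 x 0.01517 = 0.003272 mol; V(HBr) at equivalence = 0.003272/0.2880 = 0.01136 L.
At equivalence the base is fully converted to (CH3)3NH+; total volume = 0.02653 L, so [(CH3)3NH+] = 0.003272/0.02653 = 0.1233 M.
Ka((CH3)3NH+) = Kw/Kb = 1.0e-14 / 6.3 x 10^-5 = 1.59e-10.
[H^+] = sqrt(Ka x [(CH3)3NH+]) = sqrt(1.59e-10 x 0.1233) = 4.42e-6 M.
pH = -log(4.42e-6) = 5.35.

5.35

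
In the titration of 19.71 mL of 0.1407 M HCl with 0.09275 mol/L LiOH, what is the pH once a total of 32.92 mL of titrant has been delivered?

n(acid) = 0.1407 x 0.01971 = 0.002773 mol; n(LiOH) added = 0.09275 x 0.03292 = 0.003053 mol.
Base is in excess by 0.003053 - 0.002773 = 0.0002801 mol in a total volume of 0.05263 L.
[OH^-] = 0.0002801/0.05263 = 0.005323 M, so pOH = 2.27 and pH = 14.00 - 2.27 = 11.73.

11.73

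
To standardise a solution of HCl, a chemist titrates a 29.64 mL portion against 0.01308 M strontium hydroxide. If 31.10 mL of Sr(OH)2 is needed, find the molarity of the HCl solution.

n(Sr(OH)2) delivered = 0.01308 x 0.03110 = 0.0004068 mol.
The reaction is 2 HCl + 1 Sr(OH)2, so n(HCl) = 0.0004068 x 2/1 = 0.0008136 mol.
[HCl] = 0.0008136 mol / 0.02964 L = 0.0274 M.

0.0274 M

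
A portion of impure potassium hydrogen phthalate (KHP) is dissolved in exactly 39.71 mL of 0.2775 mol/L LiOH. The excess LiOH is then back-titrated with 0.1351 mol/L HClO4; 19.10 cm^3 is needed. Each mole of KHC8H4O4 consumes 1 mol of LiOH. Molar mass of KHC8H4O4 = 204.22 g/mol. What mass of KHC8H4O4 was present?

1.72 g

Total n(LiOH) added = 0.2775 x 0.03971 = 0.01102 mol.
n(HClO4) used = 0.1351 x 0.01910 = 0.002580 mol, which equals the excess n(LiOH).
So n(LiOH) consumed by the sample = 0.01102 - 0.002580 = 0.008439 mol.
n(KHC8H4O4) = 0.008439 / 1 = 0.008439 mol.
mass = 0.008439 mol x 204.22 g/mol = 1.72 g.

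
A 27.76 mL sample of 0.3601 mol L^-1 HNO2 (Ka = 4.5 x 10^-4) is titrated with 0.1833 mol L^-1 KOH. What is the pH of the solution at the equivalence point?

n(HNO2) = 0.3601 x 0.02776 = 0.009996 mol; V(KOH) at equivalence = 0.009996/0.1833 = 0.05454 L.
At equivalence all the acid is converted to NO2-; total volume = 0.02776 + 0.05454 = 0.08230 L, so [NO2-] = 0.009996/0.08230 = 0.1215 M.
Kb = Kw/Ka = 1.0e-14 / 4.5 x 10^-4 = 2.22e-11.
[OH^-] = sqrt(Kb x [NO2-]) = sqrt(2.22e-11 x 0.1215) = 1.64e-6 M.
pOH = 5.78, so pH = 14.00 - 5.78 = 8.22.

8.22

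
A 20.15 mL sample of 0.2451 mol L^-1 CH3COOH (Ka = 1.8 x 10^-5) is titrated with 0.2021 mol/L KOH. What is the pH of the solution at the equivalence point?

n(CH3COOH) = 0.2451 x 0.02015 = 0.004939 mol; V(KOH) at equivalence = 0.004939/0.2021 = 0.02444 L.
At equivalence all the acid is converted to CH3COO-; total volume = 0.02015 + 0.02444 = 0.04459 L, so [CH3COO-] = 0.004939/0.04459 = 0.1108 M.
Kb = Kw/Ka = 1.0e-14 / 1.8 x 10^-5 = 5.56e-10.
[OH^-] = sqrt(Kb x [CH3COO-]) = sqrt(5.56e-10 x 0.1108) = 7.84e-6 M.
pOH = 5.11, so pH = 14.00 - 5.11 = 8.89.

8.89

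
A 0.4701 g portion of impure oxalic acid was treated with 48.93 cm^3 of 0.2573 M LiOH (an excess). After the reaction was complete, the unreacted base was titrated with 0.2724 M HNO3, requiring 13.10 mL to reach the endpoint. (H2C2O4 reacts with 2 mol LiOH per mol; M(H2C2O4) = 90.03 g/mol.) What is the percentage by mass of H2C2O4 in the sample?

86.4%

Total n(LiOH) added = 0.2573 x 0.04893 = 0.01259 mol.
n(HNO3) used = 0.2724 x 0.01310 = 0.003568 mol, which equals the excess n(LiOH).
So n(LiOH) consumed by the sample = 0.01259 - 0.003568 = 0.009021 mol.
n(H2C2O4) = 0.009021 / 2 = 0.004511 mol.
mass H2C2O4 = 0.004511 x 90.03 = 0.4061 g, so %H2C2O4 = 0.4061/0.4701 x 100 = 86.4%.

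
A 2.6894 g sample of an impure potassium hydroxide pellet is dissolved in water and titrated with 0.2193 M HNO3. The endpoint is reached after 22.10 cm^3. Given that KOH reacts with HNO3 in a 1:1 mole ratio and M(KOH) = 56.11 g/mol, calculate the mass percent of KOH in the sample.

10.1%

n(HNO3) = 0.2193 x 0.02210 = 0.004847 mol.
n(KOH) = 0.004847 / 1 = 0.004847 mol.
mass of KOH = 0.004847 x 56.11 = 0.2719 g.
% purity = 0.2719 / 2.6894 x 100 = 10.1%.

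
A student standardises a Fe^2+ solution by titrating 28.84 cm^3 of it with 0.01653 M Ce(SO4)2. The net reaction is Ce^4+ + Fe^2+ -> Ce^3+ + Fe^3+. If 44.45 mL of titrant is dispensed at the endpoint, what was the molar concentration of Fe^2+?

n(Ce(SO4)2) = 0.01653 x 0.04445 = 0.0007348 mol.
From the balanced equation, 1 mol Ce(SO4)2 reacts with 1 mol Fe^2+, so n(Fe^2+) = 0.0007348 x 1/1 = 0.0007348 mol.
[Fe^2+] = 0.0007348 / 0.02884 L = 0.0255 M.

0.0255 M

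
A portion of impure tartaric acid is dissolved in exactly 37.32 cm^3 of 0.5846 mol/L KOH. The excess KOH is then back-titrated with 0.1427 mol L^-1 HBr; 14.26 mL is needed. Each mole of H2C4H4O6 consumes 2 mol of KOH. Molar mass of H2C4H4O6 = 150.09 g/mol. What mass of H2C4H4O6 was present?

1.48 g

Total n(KOH) added = 0.5846 x 0.03732 = 0.02182 mol.
n(HBr) used = 0.1427 x 0.01426 = 0.002035 mol, which equals the excess n(KOH).
So n(KOH) consumed by the sample = 0.02182 - 0.002035 = 0.01978 mol.
n(H2C4H4O6) = 0.01978 / 2 = 0.009891 mol.
mass = 0.009891 mol x 150.09 g/mol = 1.48 g.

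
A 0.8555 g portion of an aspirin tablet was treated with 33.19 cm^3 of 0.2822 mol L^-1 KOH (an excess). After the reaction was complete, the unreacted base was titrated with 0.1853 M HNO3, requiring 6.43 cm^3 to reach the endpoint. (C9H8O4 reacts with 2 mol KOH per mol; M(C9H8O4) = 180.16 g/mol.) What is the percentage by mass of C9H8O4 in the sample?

86.1%

Total n(KOH) added = 0.2822 x 0.03319 = 0.009366 mol.
n(HNO3) used = 0.1853 x 0.006430 = 0.001191 mol, which equals the excess n(KOH).
So n(KOH) consumed by the sample = 0.009366 - 0.001191 = 0.008175 mol.
n(C9H8O4) = 0.008175 / 2 = 0.004087 mol.
mass C9H8O4 = 0.004087 x 180.16 = 0.7364 g, so %C9H8O4 = 0.7364/0.8555 x 100 = 86.1%.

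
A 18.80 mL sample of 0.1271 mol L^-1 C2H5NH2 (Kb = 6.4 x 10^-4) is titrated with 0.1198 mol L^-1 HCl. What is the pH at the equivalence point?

6.01

n(C2H5NH2) = 0.1271 x 0.01880 = 0.002389 mol; V(HCl) at equivalence = 0.002389/0.1198 = 0.01995 L.
At equivalence the base is fully converted to C2H5NH3+; total volume = 0.03875 L, so [C2H5NH3+] = 0.002389/0.03875 = 0.06167 M.
Ka(C2H5NH3+) = Kw/Kb = 1.0e-14 / 6.4 x 10^-4 = 1.56e-11.
[H^+] = sqrt(Ka x [C2H5NH3+]) = sqrt(1.56e-11 x 0.06167) = 9.82e-7 M.
pH = -log(9.82e-7) = 6.01.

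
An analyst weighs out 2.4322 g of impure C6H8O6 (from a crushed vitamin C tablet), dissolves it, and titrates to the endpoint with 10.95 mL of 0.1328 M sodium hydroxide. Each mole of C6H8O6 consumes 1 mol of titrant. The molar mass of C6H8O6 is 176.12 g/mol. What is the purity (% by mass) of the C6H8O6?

n(NaOH) = 0.1328 x 0.01095 = 0.001454 mol.
n(C6H8O6) = 0.001454 / 1 = 0.001454 mol.
mass of C6H8O6 = 0.001454 x 176.12 = 0.2561 g.
% purity = 0.2561 / 2.4322 x 100 = 10.5%.

10.5%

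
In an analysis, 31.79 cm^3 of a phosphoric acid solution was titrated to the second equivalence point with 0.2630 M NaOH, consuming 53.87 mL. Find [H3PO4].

0.223 M

n(NaOH) = 0.2630 x 0.05387 = 0.01417 mol.
At the second equivalence point, 2 mol OH^- react per mol H3PO4, so n(H3PO4) = 0.01417 / 2 = 0.007084 mol.
[H3PO4] = 0.007084 / 0.03179 L = 0.223 M.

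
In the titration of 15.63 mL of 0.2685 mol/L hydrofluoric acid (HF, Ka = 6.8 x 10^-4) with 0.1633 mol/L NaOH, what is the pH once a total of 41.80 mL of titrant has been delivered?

12.66

n(acid) = 0.2685 x 0.01563 = 0.004197 mol; n(NaOH) added = 0.1633 x 0.04180 = 0.006826 mol.
Base is in excess by 0.006826 - 0.004197 = 0.002629 mol in a total volume of 0.05743 L.
[OH^-] = 0.002629/0.05743 = 0.04578 M, so pOH = 1.34 and pH = 14.00 - 1.34 = 12.66.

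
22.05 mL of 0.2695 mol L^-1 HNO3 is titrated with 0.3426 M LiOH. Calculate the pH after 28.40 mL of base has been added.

n(acid) = 0.2695 x 0.02205 = 0.005942 mol; n(LiOH) added = 0.3426 x 0.02840 = 0.009730 mol.
Base is in excess by 0.009730 - 0.005942 = 0.003787 mol in a total volume of 0.05045 L.
[OH^-] = 0.003787/0.05045 = 0.07507 M, so pOH = 1.12 and pH = 14.00 - 1.12 = 12.88.

12.88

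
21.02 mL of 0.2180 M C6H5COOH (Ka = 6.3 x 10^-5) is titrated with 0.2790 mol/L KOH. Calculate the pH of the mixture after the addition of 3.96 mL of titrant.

Initial n(C6H5COOH) = 0.2180 x 0.02102 = 0.004582 mol.
n(KOH) added = 0.2790 x 0.003960 = 0.001105 mol, converting that many moles of C6H5COOH to C6H5COO-.
Remaining n(C6H5COOH) = 0.003478 mol; n(C6H5COO-) = 0.001105 mol.
By Henderson-Hasselbalch, pH = pKa + log([A^-]/[HA]) = 4.20 + log(0.001105/0.003478) = 4.20 + (-0.50) = 3.70.

3.70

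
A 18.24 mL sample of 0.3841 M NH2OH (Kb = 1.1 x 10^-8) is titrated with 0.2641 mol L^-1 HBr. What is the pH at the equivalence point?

3.42

n(NH2OH) = 0.3841 x 0.01824 = 0.007006 mol; V(HBr) at equivalence = 0.007006/0.2641 = 0.02653 L.
At equivalence the base is fully converted to NH3OH+; total volume = 0.04477 L, so [NH3OH+] = 0.007006/0.04477 = 0.1565 M.
Ka(NH3OH+) = Kw/Kb = 1.0e-14 / 1.1 x 10^-8 = 9.09e-7.
[H^+] = sqrt(Ka x [NH3OH+]) = sqrt(9.09e-7 x 0.1565) = 0.000377 M.
pH = -log(0.000377) = 3.42.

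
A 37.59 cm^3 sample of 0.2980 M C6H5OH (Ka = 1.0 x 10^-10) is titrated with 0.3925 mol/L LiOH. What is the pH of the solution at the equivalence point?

11.61

n(C6H5OH) = 0.2980 x 0.03759 = 0.01120 mol; V(LiOH) at equivalence = 0.01120/0.3925 = 0.02854 L.
At equivalence all the acid is converted to C6H5O-; total volume = 0.03759 + 0.02854 = 0.06613 L, so [C6H5O-] = 0.01120/0.06613 = 0.1694 M.
Kb = Kw/Ka = 1.0e-14 / 1.0 x 10^-10 = 0.000100.
[OH^-] = sqrt(Kb x [C6H5O-]) = sqrt(0.000100 x 0.1694) = 0.00412 M.
pOH = 2.39, so pH = 14.00 - 2.39 = 11.61.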